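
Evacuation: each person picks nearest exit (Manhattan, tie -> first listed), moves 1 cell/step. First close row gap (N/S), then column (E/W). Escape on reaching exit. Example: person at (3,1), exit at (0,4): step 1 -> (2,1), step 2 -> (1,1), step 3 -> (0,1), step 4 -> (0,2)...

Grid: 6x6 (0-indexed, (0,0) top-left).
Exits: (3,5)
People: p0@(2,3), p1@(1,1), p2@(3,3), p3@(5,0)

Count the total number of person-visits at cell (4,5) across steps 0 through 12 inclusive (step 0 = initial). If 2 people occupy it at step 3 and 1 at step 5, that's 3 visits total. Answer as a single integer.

Step 0: p0@(2,3) p1@(1,1) p2@(3,3) p3@(5,0) -> at (4,5): 0 [-], cum=0
Step 1: p0@(3,3) p1@(2,1) p2@(3,4) p3@(4,0) -> at (4,5): 0 [-], cum=0
Step 2: p0@(3,4) p1@(3,1) p2@ESC p3@(3,0) -> at (4,5): 0 [-], cum=0
Step 3: p0@ESC p1@(3,2) p2@ESC p3@(3,1) -> at (4,5): 0 [-], cum=0
Step 4: p0@ESC p1@(3,3) p2@ESC p3@(3,2) -> at (4,5): 0 [-], cum=0
Step 5: p0@ESC p1@(3,4) p2@ESC p3@(3,3) -> at (4,5): 0 [-], cum=0
Step 6: p0@ESC p1@ESC p2@ESC p3@(3,4) -> at (4,5): 0 [-], cum=0
Step 7: p0@ESC p1@ESC p2@ESC p3@ESC -> at (4,5): 0 [-], cum=0
Total visits = 0

Answer: 0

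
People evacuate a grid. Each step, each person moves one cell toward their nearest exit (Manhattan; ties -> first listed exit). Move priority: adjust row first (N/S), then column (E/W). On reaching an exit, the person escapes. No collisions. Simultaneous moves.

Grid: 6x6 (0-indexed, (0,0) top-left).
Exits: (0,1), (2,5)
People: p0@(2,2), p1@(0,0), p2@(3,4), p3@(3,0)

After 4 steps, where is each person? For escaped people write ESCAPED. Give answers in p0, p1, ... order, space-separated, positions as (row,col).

Step 1: p0:(2,2)->(1,2) | p1:(0,0)->(0,1)->EXIT | p2:(3,4)->(2,4) | p3:(3,0)->(2,0)
Step 2: p0:(1,2)->(0,2) | p1:escaped | p2:(2,4)->(2,5)->EXIT | p3:(2,0)->(1,0)
Step 3: p0:(0,2)->(0,1)->EXIT | p1:escaped | p2:escaped | p3:(1,0)->(0,0)
Step 4: p0:escaped | p1:escaped | p2:escaped | p3:(0,0)->(0,1)->EXIT

ESCAPED ESCAPED ESCAPED ESCAPED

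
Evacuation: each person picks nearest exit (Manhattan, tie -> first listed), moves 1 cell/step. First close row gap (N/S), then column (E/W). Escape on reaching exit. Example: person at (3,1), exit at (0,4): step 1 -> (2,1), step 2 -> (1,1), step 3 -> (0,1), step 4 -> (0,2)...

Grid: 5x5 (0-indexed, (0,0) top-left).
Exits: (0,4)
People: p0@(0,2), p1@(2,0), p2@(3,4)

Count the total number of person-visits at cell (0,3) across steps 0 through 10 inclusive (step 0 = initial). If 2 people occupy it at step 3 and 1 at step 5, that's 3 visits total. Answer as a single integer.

Answer: 2

Derivation:
Step 0: p0@(0,2) p1@(2,0) p2@(3,4) -> at (0,3): 0 [-], cum=0
Step 1: p0@(0,3) p1@(1,0) p2@(2,4) -> at (0,3): 1 [p0], cum=1
Step 2: p0@ESC p1@(0,0) p2@(1,4) -> at (0,3): 0 [-], cum=1
Step 3: p0@ESC p1@(0,1) p2@ESC -> at (0,3): 0 [-], cum=1
Step 4: p0@ESC p1@(0,2) p2@ESC -> at (0,3): 0 [-], cum=1
Step 5: p0@ESC p1@(0,3) p2@ESC -> at (0,3): 1 [p1], cum=2
Step 6: p0@ESC p1@ESC p2@ESC -> at (0,3): 0 [-], cum=2
Total visits = 2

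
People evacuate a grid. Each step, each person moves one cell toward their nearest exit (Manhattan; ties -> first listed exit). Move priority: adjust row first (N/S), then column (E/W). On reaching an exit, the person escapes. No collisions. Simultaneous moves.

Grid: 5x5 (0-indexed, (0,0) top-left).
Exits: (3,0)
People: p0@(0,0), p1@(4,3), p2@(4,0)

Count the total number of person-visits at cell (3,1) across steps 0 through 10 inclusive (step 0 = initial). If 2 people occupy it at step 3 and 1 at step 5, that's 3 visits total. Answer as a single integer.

Step 0: p0@(0,0) p1@(4,3) p2@(4,0) -> at (3,1): 0 [-], cum=0
Step 1: p0@(1,0) p1@(3,3) p2@ESC -> at (3,1): 0 [-], cum=0
Step 2: p0@(2,0) p1@(3,2) p2@ESC -> at (3,1): 0 [-], cum=0
Step 3: p0@ESC p1@(3,1) p2@ESC -> at (3,1): 1 [p1], cum=1
Step 4: p0@ESC p1@ESC p2@ESC -> at (3,1): 0 [-], cum=1
Total visits = 1

Answer: 1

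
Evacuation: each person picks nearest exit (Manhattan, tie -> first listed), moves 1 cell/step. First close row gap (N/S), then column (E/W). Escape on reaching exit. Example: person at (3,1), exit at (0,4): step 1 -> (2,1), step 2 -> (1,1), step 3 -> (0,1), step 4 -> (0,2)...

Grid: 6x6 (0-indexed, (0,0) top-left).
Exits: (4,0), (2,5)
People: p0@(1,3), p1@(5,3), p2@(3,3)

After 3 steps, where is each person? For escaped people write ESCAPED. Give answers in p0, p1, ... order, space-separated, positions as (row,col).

Step 1: p0:(1,3)->(2,3) | p1:(5,3)->(4,3) | p2:(3,3)->(2,3)
Step 2: p0:(2,3)->(2,4) | p1:(4,3)->(4,2) | p2:(2,3)->(2,4)
Step 3: p0:(2,4)->(2,5)->EXIT | p1:(4,2)->(4,1) | p2:(2,4)->(2,5)->EXIT

ESCAPED (4,1) ESCAPED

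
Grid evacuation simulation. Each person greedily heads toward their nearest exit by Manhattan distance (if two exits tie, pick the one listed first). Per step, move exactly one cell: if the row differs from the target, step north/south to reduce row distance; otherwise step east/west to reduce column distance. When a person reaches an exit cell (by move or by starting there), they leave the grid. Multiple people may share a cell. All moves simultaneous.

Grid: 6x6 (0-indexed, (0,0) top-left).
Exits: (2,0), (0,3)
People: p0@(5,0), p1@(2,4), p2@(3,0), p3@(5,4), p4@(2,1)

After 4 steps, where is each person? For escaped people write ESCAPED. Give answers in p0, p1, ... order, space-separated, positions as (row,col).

Step 1: p0:(5,0)->(4,0) | p1:(2,4)->(1,4) | p2:(3,0)->(2,0)->EXIT | p3:(5,4)->(4,4) | p4:(2,1)->(2,0)->EXIT
Step 2: p0:(4,0)->(3,0) | p1:(1,4)->(0,4) | p2:escaped | p3:(4,4)->(3,4) | p4:escaped
Step 3: p0:(3,0)->(2,0)->EXIT | p1:(0,4)->(0,3)->EXIT | p2:escaped | p3:(3,4)->(2,4) | p4:escaped
Step 4: p0:escaped | p1:escaped | p2:escaped | p3:(2,4)->(1,4) | p4:escaped

ESCAPED ESCAPED ESCAPED (1,4) ESCAPED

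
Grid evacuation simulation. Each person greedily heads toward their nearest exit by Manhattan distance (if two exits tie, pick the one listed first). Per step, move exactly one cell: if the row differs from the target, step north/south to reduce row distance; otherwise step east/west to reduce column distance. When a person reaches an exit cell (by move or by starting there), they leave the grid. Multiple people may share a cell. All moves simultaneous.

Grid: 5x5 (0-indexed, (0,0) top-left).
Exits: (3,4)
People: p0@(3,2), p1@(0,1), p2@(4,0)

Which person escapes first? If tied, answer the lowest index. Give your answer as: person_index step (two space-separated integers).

Step 1: p0:(3,2)->(3,3) | p1:(0,1)->(1,1) | p2:(4,0)->(3,0)
Step 2: p0:(3,3)->(3,4)->EXIT | p1:(1,1)->(2,1) | p2:(3,0)->(3,1)
Step 3: p0:escaped | p1:(2,1)->(3,1) | p2:(3,1)->(3,2)
Step 4: p0:escaped | p1:(3,1)->(3,2) | p2:(3,2)->(3,3)
Step 5: p0:escaped | p1:(3,2)->(3,3) | p2:(3,3)->(3,4)->EXIT
Step 6: p0:escaped | p1:(3,3)->(3,4)->EXIT | p2:escaped
Exit steps: [2, 6, 5]
First to escape: p0 at step 2

Answer: 0 2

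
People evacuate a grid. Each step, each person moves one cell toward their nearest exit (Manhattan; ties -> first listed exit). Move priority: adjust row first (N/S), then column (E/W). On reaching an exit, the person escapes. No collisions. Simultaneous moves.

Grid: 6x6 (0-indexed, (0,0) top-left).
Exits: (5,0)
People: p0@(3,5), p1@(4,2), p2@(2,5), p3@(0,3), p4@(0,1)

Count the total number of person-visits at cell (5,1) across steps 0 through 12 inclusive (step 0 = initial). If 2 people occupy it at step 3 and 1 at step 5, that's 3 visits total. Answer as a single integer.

Answer: 5

Derivation:
Step 0: p0@(3,5) p1@(4,2) p2@(2,5) p3@(0,3) p4@(0,1) -> at (5,1): 0 [-], cum=0
Step 1: p0@(4,5) p1@(5,2) p2@(3,5) p3@(1,3) p4@(1,1) -> at (5,1): 0 [-], cum=0
Step 2: p0@(5,5) p1@(5,1) p2@(4,5) p3@(2,3) p4@(2,1) -> at (5,1): 1 [p1], cum=1
Step 3: p0@(5,4) p1@ESC p2@(5,5) p3@(3,3) p4@(3,1) -> at (5,1): 0 [-], cum=1
Step 4: p0@(5,3) p1@ESC p2@(5,4) p3@(4,3) p4@(4,1) -> at (5,1): 0 [-], cum=1
Step 5: p0@(5,2) p1@ESC p2@(5,3) p3@(5,3) p4@(5,1) -> at (5,1): 1 [p4], cum=2
Step 6: p0@(5,1) p1@ESC p2@(5,2) p3@(5,2) p4@ESC -> at (5,1): 1 [p0], cum=3
Step 7: p0@ESC p1@ESC p2@(5,1) p3@(5,1) p4@ESC -> at (5,1): 2 [p2,p3], cum=5
Step 8: p0@ESC p1@ESC p2@ESC p3@ESC p4@ESC -> at (5,1): 0 [-], cum=5
Total visits = 5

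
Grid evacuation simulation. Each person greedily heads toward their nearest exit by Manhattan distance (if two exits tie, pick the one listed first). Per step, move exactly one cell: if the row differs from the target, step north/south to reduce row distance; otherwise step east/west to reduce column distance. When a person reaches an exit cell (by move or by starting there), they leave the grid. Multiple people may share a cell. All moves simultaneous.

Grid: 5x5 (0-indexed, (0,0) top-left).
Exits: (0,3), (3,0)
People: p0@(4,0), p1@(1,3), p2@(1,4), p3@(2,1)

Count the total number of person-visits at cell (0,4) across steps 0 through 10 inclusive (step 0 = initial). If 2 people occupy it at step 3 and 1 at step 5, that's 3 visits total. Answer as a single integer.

Answer: 1

Derivation:
Step 0: p0@(4,0) p1@(1,3) p2@(1,4) p3@(2,1) -> at (0,4): 0 [-], cum=0
Step 1: p0@ESC p1@ESC p2@(0,4) p3@(3,1) -> at (0,4): 1 [p2], cum=1
Step 2: p0@ESC p1@ESC p2@ESC p3@ESC -> at (0,4): 0 [-], cum=1
Total visits = 1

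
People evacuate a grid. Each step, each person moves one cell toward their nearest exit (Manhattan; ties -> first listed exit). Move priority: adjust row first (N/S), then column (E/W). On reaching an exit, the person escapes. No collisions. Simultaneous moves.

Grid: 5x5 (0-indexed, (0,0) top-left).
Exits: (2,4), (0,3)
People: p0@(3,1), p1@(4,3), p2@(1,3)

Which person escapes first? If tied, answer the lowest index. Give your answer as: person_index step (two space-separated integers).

Step 1: p0:(3,1)->(2,1) | p1:(4,3)->(3,3) | p2:(1,3)->(0,3)->EXIT
Step 2: p0:(2,1)->(2,2) | p1:(3,3)->(2,3) | p2:escaped
Step 3: p0:(2,2)->(2,3) | p1:(2,3)->(2,4)->EXIT | p2:escaped
Step 4: p0:(2,3)->(2,4)->EXIT | p1:escaped | p2:escaped
Exit steps: [4, 3, 1]
First to escape: p2 at step 1

Answer: 2 1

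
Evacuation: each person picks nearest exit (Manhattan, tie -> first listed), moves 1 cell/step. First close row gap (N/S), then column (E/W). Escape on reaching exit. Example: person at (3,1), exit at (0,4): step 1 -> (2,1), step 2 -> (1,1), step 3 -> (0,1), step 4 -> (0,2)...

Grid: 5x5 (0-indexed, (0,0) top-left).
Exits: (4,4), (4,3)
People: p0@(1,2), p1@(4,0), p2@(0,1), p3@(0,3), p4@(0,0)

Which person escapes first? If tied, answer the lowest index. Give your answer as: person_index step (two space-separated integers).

Step 1: p0:(1,2)->(2,2) | p1:(4,0)->(4,1) | p2:(0,1)->(1,1) | p3:(0,3)->(1,3) | p4:(0,0)->(1,0)
Step 2: p0:(2,2)->(3,2) | p1:(4,1)->(4,2) | p2:(1,1)->(2,1) | p3:(1,3)->(2,3) | p4:(1,0)->(2,0)
Step 3: p0:(3,2)->(4,2) | p1:(4,2)->(4,3)->EXIT | p2:(2,1)->(3,1) | p3:(2,3)->(3,3) | p4:(2,0)->(3,0)
Step 4: p0:(4,2)->(4,3)->EXIT | p1:escaped | p2:(3,1)->(4,1) | p3:(3,3)->(4,3)->EXIT | p4:(3,0)->(4,0)
Step 5: p0:escaped | p1:escaped | p2:(4,1)->(4,2) | p3:escaped | p4:(4,0)->(4,1)
Step 6: p0:escaped | p1:escaped | p2:(4,2)->(4,3)->EXIT | p3:escaped | p4:(4,1)->(4,2)
Step 7: p0:escaped | p1:escaped | p2:escaped | p3:escaped | p4:(4,2)->(4,3)->EXIT
Exit steps: [4, 3, 6, 4, 7]
First to escape: p1 at step 3

Answer: 1 3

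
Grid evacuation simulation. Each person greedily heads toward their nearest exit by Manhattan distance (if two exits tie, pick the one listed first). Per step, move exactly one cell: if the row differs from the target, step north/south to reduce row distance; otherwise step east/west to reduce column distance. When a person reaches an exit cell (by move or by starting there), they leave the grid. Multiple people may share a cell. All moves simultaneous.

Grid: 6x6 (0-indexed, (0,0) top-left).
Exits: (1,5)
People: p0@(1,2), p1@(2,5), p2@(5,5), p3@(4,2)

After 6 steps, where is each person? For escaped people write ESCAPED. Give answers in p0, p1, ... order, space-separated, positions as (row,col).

Step 1: p0:(1,2)->(1,3) | p1:(2,5)->(1,5)->EXIT | p2:(5,5)->(4,5) | p3:(4,2)->(3,2)
Step 2: p0:(1,3)->(1,4) | p1:escaped | p2:(4,5)->(3,5) | p3:(3,2)->(2,2)
Step 3: p0:(1,4)->(1,5)->EXIT | p1:escaped | p2:(3,5)->(2,5) | p3:(2,2)->(1,2)
Step 4: p0:escaped | p1:escaped | p2:(2,5)->(1,5)->EXIT | p3:(1,2)->(1,3)
Step 5: p0:escaped | p1:escaped | p2:escaped | p3:(1,3)->(1,4)
Step 6: p0:escaped | p1:escaped | p2:escaped | p3:(1,4)->(1,5)->EXIT

ESCAPED ESCAPED ESCAPED ESCAPED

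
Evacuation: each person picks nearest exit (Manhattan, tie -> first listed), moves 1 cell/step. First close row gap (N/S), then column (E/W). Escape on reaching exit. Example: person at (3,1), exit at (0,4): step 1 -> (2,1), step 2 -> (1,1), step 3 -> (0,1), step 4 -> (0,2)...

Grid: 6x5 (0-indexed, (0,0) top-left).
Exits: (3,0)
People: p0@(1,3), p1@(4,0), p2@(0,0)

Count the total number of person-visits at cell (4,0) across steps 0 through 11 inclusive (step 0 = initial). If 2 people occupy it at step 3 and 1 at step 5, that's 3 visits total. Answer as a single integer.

Answer: 1

Derivation:
Step 0: p0@(1,3) p1@(4,0) p2@(0,0) -> at (4,0): 1 [p1], cum=1
Step 1: p0@(2,3) p1@ESC p2@(1,0) -> at (4,0): 0 [-], cum=1
Step 2: p0@(3,3) p1@ESC p2@(2,0) -> at (4,0): 0 [-], cum=1
Step 3: p0@(3,2) p1@ESC p2@ESC -> at (4,0): 0 [-], cum=1
Step 4: p0@(3,1) p1@ESC p2@ESC -> at (4,0): 0 [-], cum=1
Step 5: p0@ESC p1@ESC p2@ESC -> at (4,0): 0 [-], cum=1
Total visits = 1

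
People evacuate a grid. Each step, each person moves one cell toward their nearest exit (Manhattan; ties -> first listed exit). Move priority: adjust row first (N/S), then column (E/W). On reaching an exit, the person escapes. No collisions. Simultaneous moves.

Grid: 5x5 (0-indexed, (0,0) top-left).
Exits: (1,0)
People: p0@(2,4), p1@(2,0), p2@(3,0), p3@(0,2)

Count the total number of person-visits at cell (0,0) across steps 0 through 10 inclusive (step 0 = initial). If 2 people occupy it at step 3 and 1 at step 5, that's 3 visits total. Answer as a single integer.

Step 0: p0@(2,4) p1@(2,0) p2@(3,0) p3@(0,2) -> at (0,0): 0 [-], cum=0
Step 1: p0@(1,4) p1@ESC p2@(2,0) p3@(1,2) -> at (0,0): 0 [-], cum=0
Step 2: p0@(1,3) p1@ESC p2@ESC p3@(1,1) -> at (0,0): 0 [-], cum=0
Step 3: p0@(1,2) p1@ESC p2@ESC p3@ESC -> at (0,0): 0 [-], cum=0
Step 4: p0@(1,1) p1@ESC p2@ESC p3@ESC -> at (0,0): 0 [-], cum=0
Step 5: p0@ESC p1@ESC p2@ESC p3@ESC -> at (0,0): 0 [-], cum=0
Total visits = 0

Answer: 0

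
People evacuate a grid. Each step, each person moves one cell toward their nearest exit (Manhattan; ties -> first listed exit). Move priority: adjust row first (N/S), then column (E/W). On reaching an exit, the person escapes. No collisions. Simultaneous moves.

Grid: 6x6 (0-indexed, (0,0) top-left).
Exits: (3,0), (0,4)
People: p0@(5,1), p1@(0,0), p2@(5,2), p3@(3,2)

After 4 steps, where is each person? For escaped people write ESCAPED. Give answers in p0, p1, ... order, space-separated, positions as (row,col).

Step 1: p0:(5,1)->(4,1) | p1:(0,0)->(1,0) | p2:(5,2)->(4,2) | p3:(3,2)->(3,1)
Step 2: p0:(4,1)->(3,1) | p1:(1,0)->(2,0) | p2:(4,2)->(3,2) | p3:(3,1)->(3,0)->EXIT
Step 3: p0:(3,1)->(3,0)->EXIT | p1:(2,0)->(3,0)->EXIT | p2:(3,2)->(3,1) | p3:escaped
Step 4: p0:escaped | p1:escaped | p2:(3,1)->(3,0)->EXIT | p3:escaped

ESCAPED ESCAPED ESCAPED ESCAPED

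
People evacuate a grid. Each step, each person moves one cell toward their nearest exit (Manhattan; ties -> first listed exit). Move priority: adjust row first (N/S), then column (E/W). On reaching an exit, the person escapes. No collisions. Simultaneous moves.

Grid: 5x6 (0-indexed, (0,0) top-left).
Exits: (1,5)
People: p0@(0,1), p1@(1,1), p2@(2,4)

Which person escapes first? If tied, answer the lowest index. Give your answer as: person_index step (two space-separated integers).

Step 1: p0:(0,1)->(1,1) | p1:(1,1)->(1,2) | p2:(2,4)->(1,4)
Step 2: p0:(1,1)->(1,2) | p1:(1,2)->(1,3) | p2:(1,4)->(1,5)->EXIT
Step 3: p0:(1,2)->(1,3) | p1:(1,3)->(1,4) | p2:escaped
Step 4: p0:(1,3)->(1,4) | p1:(1,4)->(1,5)->EXIT | p2:escaped
Step 5: p0:(1,4)->(1,5)->EXIT | p1:escaped | p2:escaped
Exit steps: [5, 4, 2]
First to escape: p2 at step 2

Answer: 2 2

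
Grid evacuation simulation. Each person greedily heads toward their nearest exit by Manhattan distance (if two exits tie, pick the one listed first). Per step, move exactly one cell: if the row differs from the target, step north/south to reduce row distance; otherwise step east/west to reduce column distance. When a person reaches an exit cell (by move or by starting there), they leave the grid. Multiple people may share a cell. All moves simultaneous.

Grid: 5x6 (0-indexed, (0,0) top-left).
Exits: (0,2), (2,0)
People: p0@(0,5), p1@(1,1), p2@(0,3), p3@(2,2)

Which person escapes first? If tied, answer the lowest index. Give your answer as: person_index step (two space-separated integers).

Step 1: p0:(0,5)->(0,4) | p1:(1,1)->(0,1) | p2:(0,3)->(0,2)->EXIT | p3:(2,2)->(1,2)
Step 2: p0:(0,4)->(0,3) | p1:(0,1)->(0,2)->EXIT | p2:escaped | p3:(1,2)->(0,2)->EXIT
Step 3: p0:(0,3)->(0,2)->EXIT | p1:escaped | p2:escaped | p3:escaped
Exit steps: [3, 2, 1, 2]
First to escape: p2 at step 1

Answer: 2 1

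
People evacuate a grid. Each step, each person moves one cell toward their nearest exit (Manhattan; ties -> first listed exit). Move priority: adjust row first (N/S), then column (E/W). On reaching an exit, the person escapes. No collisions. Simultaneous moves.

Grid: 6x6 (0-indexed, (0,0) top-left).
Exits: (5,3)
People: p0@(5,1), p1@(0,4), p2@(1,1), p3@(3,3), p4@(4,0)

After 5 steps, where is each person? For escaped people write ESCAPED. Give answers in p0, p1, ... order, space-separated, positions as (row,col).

Step 1: p0:(5,1)->(5,2) | p1:(0,4)->(1,4) | p2:(1,1)->(2,1) | p3:(3,3)->(4,3) | p4:(4,0)->(5,0)
Step 2: p0:(5,2)->(5,3)->EXIT | p1:(1,4)->(2,4) | p2:(2,1)->(3,1) | p3:(4,3)->(5,3)->EXIT | p4:(5,0)->(5,1)
Step 3: p0:escaped | p1:(2,4)->(3,4) | p2:(3,1)->(4,1) | p3:escaped | p4:(5,1)->(5,2)
Step 4: p0:escaped | p1:(3,4)->(4,4) | p2:(4,1)->(5,1) | p3:escaped | p4:(5,2)->(5,3)->EXIT
Step 5: p0:escaped | p1:(4,4)->(5,4) | p2:(5,1)->(5,2) | p3:escaped | p4:escaped

ESCAPED (5,4) (5,2) ESCAPED ESCAPED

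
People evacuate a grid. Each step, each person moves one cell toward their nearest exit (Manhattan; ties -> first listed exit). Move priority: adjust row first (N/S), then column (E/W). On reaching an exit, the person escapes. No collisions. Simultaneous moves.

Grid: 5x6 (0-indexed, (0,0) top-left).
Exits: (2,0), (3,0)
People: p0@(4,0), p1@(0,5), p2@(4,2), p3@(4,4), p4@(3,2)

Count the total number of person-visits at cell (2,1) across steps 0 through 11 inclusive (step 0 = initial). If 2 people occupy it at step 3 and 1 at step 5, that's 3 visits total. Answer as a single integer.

Step 0: p0@(4,0) p1@(0,5) p2@(4,2) p3@(4,4) p4@(3,2) -> at (2,1): 0 [-], cum=0
Step 1: p0@ESC p1@(1,5) p2@(3,2) p3@(3,4) p4@(3,1) -> at (2,1): 0 [-], cum=0
Step 2: p0@ESC p1@(2,5) p2@(3,1) p3@(3,3) p4@ESC -> at (2,1): 0 [-], cum=0
Step 3: p0@ESC p1@(2,4) p2@ESC p3@(3,2) p4@ESC -> at (2,1): 0 [-], cum=0
Step 4: p0@ESC p1@(2,3) p2@ESC p3@(3,1) p4@ESC -> at (2,1): 0 [-], cum=0
Step 5: p0@ESC p1@(2,2) p2@ESC p3@ESC p4@ESC -> at (2,1): 0 [-], cum=0
Step 6: p0@ESC p1@(2,1) p2@ESC p3@ESC p4@ESC -> at (2,1): 1 [p1], cum=1
Step 7: p0@ESC p1@ESC p2@ESC p3@ESC p4@ESC -> at (2,1): 0 [-], cum=1
Total visits = 1

Answer: 1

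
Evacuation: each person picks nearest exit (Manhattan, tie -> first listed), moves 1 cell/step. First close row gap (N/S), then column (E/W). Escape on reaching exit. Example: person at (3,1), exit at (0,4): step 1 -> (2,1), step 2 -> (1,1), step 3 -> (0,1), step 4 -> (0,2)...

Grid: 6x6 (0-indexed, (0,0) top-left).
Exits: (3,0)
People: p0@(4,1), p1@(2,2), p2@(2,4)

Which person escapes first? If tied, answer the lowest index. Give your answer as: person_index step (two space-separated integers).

Step 1: p0:(4,1)->(3,1) | p1:(2,2)->(3,2) | p2:(2,4)->(3,4)
Step 2: p0:(3,1)->(3,0)->EXIT | p1:(3,2)->(3,1) | p2:(3,4)->(3,3)
Step 3: p0:escaped | p1:(3,1)->(3,0)->EXIT | p2:(3,3)->(3,2)
Step 4: p0:escaped | p1:escaped | p2:(3,2)->(3,1)
Step 5: p0:escaped | p1:escaped | p2:(3,1)->(3,0)->EXIT
Exit steps: [2, 3, 5]
First to escape: p0 at step 2

Answer: 0 2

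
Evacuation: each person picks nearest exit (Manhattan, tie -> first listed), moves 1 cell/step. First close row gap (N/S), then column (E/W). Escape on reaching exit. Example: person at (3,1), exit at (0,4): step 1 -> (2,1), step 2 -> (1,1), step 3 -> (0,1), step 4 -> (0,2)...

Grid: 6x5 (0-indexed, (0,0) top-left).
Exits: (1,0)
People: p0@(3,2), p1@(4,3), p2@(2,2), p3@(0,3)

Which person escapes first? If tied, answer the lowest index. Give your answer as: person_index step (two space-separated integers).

Answer: 2 3

Derivation:
Step 1: p0:(3,2)->(2,2) | p1:(4,3)->(3,3) | p2:(2,2)->(1,2) | p3:(0,3)->(1,3)
Step 2: p0:(2,2)->(1,2) | p1:(3,3)->(2,3) | p2:(1,2)->(1,1) | p3:(1,3)->(1,2)
Step 3: p0:(1,2)->(1,1) | p1:(2,3)->(1,3) | p2:(1,1)->(1,0)->EXIT | p3:(1,2)->(1,1)
Step 4: p0:(1,1)->(1,0)->EXIT | p1:(1,3)->(1,2) | p2:escaped | p3:(1,1)->(1,0)->EXIT
Step 5: p0:escaped | p1:(1,2)->(1,1) | p2:escaped | p3:escaped
Step 6: p0:escaped | p1:(1,1)->(1,0)->EXIT | p2:escaped | p3:escaped
Exit steps: [4, 6, 3, 4]
First to escape: p2 at step 3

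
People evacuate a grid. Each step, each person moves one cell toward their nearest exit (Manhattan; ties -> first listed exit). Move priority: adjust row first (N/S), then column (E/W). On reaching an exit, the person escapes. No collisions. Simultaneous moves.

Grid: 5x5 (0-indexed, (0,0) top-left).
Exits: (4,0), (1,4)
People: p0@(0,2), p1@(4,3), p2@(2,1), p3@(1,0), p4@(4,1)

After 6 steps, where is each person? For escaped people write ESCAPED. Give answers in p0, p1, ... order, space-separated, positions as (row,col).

Step 1: p0:(0,2)->(1,2) | p1:(4,3)->(4,2) | p2:(2,1)->(3,1) | p3:(1,0)->(2,0) | p4:(4,1)->(4,0)->EXIT
Step 2: p0:(1,2)->(1,3) | p1:(4,2)->(4,1) | p2:(3,1)->(4,1) | p3:(2,0)->(3,0) | p4:escaped
Step 3: p0:(1,3)->(1,4)->EXIT | p1:(4,1)->(4,0)->EXIT | p2:(4,1)->(4,0)->EXIT | p3:(3,0)->(4,0)->EXIT | p4:escaped

ESCAPED ESCAPED ESCAPED ESCAPED ESCAPED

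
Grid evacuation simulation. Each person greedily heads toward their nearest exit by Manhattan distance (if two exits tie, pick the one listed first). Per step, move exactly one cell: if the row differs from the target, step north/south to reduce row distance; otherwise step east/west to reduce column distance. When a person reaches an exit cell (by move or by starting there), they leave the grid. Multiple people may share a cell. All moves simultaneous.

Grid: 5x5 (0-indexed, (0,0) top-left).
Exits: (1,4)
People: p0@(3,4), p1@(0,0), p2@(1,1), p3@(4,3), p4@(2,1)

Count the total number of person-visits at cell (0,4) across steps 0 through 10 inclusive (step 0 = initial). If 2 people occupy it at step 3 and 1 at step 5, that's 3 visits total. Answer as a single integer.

Answer: 0

Derivation:
Step 0: p0@(3,4) p1@(0,0) p2@(1,1) p3@(4,3) p4@(2,1) -> at (0,4): 0 [-], cum=0
Step 1: p0@(2,4) p1@(1,0) p2@(1,2) p3@(3,3) p4@(1,1) -> at (0,4): 0 [-], cum=0
Step 2: p0@ESC p1@(1,1) p2@(1,3) p3@(2,3) p4@(1,2) -> at (0,4): 0 [-], cum=0
Step 3: p0@ESC p1@(1,2) p2@ESC p3@(1,3) p4@(1,3) -> at (0,4): 0 [-], cum=0
Step 4: p0@ESC p1@(1,3) p2@ESC p3@ESC p4@ESC -> at (0,4): 0 [-], cum=0
Step 5: p0@ESC p1@ESC p2@ESC p3@ESC p4@ESC -> at (0,4): 0 [-], cum=0
Total visits = 0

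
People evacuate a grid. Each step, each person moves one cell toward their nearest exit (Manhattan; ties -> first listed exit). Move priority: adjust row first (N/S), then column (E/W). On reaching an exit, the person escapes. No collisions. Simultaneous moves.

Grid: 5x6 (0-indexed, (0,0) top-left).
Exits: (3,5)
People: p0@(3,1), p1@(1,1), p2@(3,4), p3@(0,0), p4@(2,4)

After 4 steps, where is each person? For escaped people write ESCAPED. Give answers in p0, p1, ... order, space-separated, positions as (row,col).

Step 1: p0:(3,1)->(3,2) | p1:(1,1)->(2,1) | p2:(3,4)->(3,5)->EXIT | p3:(0,0)->(1,0) | p4:(2,4)->(3,4)
Step 2: p0:(3,2)->(3,3) | p1:(2,1)->(3,1) | p2:escaped | p3:(1,0)->(2,0) | p4:(3,4)->(3,5)->EXIT
Step 3: p0:(3,3)->(3,4) | p1:(3,1)->(3,2) | p2:escaped | p3:(2,0)->(3,0) | p4:escaped
Step 4: p0:(3,4)->(3,5)->EXIT | p1:(3,2)->(3,3) | p2:escaped | p3:(3,0)->(3,1) | p4:escaped

ESCAPED (3,3) ESCAPED (3,1) ESCAPED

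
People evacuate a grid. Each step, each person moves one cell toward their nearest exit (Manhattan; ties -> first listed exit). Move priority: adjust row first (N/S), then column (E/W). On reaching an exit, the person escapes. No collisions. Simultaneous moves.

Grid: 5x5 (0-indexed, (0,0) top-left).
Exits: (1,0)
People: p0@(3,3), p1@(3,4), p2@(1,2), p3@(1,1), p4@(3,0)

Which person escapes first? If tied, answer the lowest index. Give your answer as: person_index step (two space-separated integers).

Answer: 3 1

Derivation:
Step 1: p0:(3,3)->(2,3) | p1:(3,4)->(2,4) | p2:(1,2)->(1,1) | p3:(1,1)->(1,0)->EXIT | p4:(3,0)->(2,0)
Step 2: p0:(2,3)->(1,3) | p1:(2,4)->(1,4) | p2:(1,1)->(1,0)->EXIT | p3:escaped | p4:(2,0)->(1,0)->EXIT
Step 3: p0:(1,3)->(1,2) | p1:(1,4)->(1,3) | p2:escaped | p3:escaped | p4:escaped
Step 4: p0:(1,2)->(1,1) | p1:(1,3)->(1,2) | p2:escaped | p3:escaped | p4:escaped
Step 5: p0:(1,1)->(1,0)->EXIT | p1:(1,2)->(1,1) | p2:escaped | p3:escaped | p4:escaped
Step 6: p0:escaped | p1:(1,1)->(1,0)->EXIT | p2:escaped | p3:escaped | p4:escaped
Exit steps: [5, 6, 2, 1, 2]
First to escape: p3 at step 1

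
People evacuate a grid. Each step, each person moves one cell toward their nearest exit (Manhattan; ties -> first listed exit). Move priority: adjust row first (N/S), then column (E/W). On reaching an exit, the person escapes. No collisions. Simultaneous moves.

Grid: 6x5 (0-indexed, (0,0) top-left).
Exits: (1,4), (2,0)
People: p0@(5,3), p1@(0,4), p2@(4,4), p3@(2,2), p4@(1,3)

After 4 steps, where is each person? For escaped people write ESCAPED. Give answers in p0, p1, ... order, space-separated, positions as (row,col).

Step 1: p0:(5,3)->(4,3) | p1:(0,4)->(1,4)->EXIT | p2:(4,4)->(3,4) | p3:(2,2)->(2,1) | p4:(1,3)->(1,4)->EXIT
Step 2: p0:(4,3)->(3,3) | p1:escaped | p2:(3,4)->(2,4) | p3:(2,1)->(2,0)->EXIT | p4:escaped
Step 3: p0:(3,3)->(2,3) | p1:escaped | p2:(2,4)->(1,4)->EXIT | p3:escaped | p4:escaped
Step 4: p0:(2,3)->(1,3) | p1:escaped | p2:escaped | p3:escaped | p4:escaped

(1,3) ESCAPED ESCAPED ESCAPED ESCAPED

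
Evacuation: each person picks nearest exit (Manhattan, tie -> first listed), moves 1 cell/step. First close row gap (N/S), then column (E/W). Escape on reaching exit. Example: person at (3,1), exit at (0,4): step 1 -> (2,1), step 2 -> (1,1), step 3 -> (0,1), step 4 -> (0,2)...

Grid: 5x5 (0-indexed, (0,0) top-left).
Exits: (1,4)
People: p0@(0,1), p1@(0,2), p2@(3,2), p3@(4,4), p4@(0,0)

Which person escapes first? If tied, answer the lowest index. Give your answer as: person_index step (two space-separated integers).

Step 1: p0:(0,1)->(1,1) | p1:(0,2)->(1,2) | p2:(3,2)->(2,2) | p3:(4,4)->(3,4) | p4:(0,0)->(1,0)
Step 2: p0:(1,1)->(1,2) | p1:(1,2)->(1,3) | p2:(2,2)->(1,2) | p3:(3,4)->(2,4) | p4:(1,0)->(1,1)
Step 3: p0:(1,2)->(1,3) | p1:(1,3)->(1,4)->EXIT | p2:(1,2)->(1,3) | p3:(2,4)->(1,4)->EXIT | p4:(1,1)->(1,2)
Step 4: p0:(1,3)->(1,4)->EXIT | p1:escaped | p2:(1,3)->(1,4)->EXIT | p3:escaped | p4:(1,2)->(1,3)
Step 5: p0:escaped | p1:escaped | p2:escaped | p3:escaped | p4:(1,3)->(1,4)->EXIT
Exit steps: [4, 3, 4, 3, 5]
First to escape: p1 at step 3

Answer: 1 3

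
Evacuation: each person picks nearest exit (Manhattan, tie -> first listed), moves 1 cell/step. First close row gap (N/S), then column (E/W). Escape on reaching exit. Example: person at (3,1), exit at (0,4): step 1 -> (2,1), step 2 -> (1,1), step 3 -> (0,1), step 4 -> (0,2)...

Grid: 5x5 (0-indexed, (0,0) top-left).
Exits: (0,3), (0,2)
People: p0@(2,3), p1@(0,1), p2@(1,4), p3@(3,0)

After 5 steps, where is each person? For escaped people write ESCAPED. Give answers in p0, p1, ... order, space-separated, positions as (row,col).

Step 1: p0:(2,3)->(1,3) | p1:(0,1)->(0,2)->EXIT | p2:(1,4)->(0,4) | p3:(3,0)->(2,0)
Step 2: p0:(1,3)->(0,3)->EXIT | p1:escaped | p2:(0,4)->(0,3)->EXIT | p3:(2,0)->(1,0)
Step 3: p0:escaped | p1:escaped | p2:escaped | p3:(1,0)->(0,0)
Step 4: p0:escaped | p1:escaped | p2:escaped | p3:(0,0)->(0,1)
Step 5: p0:escaped | p1:escaped | p2:escaped | p3:(0,1)->(0,2)->EXIT

ESCAPED ESCAPED ESCAPED ESCAPED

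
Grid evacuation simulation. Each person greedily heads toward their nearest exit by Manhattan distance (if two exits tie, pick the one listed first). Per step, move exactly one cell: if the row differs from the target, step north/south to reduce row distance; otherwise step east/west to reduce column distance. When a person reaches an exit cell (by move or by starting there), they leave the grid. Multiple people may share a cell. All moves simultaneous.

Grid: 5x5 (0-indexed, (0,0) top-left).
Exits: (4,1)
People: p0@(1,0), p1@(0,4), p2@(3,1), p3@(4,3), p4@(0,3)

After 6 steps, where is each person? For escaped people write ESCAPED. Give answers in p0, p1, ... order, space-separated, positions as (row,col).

Step 1: p0:(1,0)->(2,0) | p1:(0,4)->(1,4) | p2:(3,1)->(4,1)->EXIT | p3:(4,3)->(4,2) | p4:(0,3)->(1,3)
Step 2: p0:(2,0)->(3,0) | p1:(1,4)->(2,4) | p2:escaped | p3:(4,2)->(4,1)->EXIT | p4:(1,3)->(2,3)
Step 3: p0:(3,0)->(4,0) | p1:(2,4)->(3,4) | p2:escaped | p3:escaped | p4:(2,3)->(3,3)
Step 4: p0:(4,0)->(4,1)->EXIT | p1:(3,4)->(4,4) | p2:escaped | p3:escaped | p4:(3,3)->(4,3)
Step 5: p0:escaped | p1:(4,4)->(4,3) | p2:escaped | p3:escaped | p4:(4,3)->(4,2)
Step 6: p0:escaped | p1:(4,3)->(4,2) | p2:escaped | p3:escaped | p4:(4,2)->(4,1)->EXIT

ESCAPED (4,2) ESCAPED ESCAPED ESCAPED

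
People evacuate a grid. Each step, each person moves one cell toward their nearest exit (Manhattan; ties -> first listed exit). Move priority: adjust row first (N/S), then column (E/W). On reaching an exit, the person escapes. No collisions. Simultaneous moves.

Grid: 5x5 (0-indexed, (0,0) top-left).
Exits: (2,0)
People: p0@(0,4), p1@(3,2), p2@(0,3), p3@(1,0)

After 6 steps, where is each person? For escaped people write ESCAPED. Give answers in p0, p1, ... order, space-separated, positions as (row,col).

Step 1: p0:(0,4)->(1,4) | p1:(3,2)->(2,2) | p2:(0,3)->(1,3) | p3:(1,0)->(2,0)->EXIT
Step 2: p0:(1,4)->(2,4) | p1:(2,2)->(2,1) | p2:(1,3)->(2,3) | p3:escaped
Step 3: p0:(2,4)->(2,3) | p1:(2,1)->(2,0)->EXIT | p2:(2,3)->(2,2) | p3:escaped
Step 4: p0:(2,3)->(2,2) | p1:escaped | p2:(2,2)->(2,1) | p3:escaped
Step 5: p0:(2,2)->(2,1) | p1:escaped | p2:(2,1)->(2,0)->EXIT | p3:escaped
Step 6: p0:(2,1)->(2,0)->EXIT | p1:escaped | p2:escaped | p3:escaped

ESCAPED ESCAPED ESCAPED ESCAPED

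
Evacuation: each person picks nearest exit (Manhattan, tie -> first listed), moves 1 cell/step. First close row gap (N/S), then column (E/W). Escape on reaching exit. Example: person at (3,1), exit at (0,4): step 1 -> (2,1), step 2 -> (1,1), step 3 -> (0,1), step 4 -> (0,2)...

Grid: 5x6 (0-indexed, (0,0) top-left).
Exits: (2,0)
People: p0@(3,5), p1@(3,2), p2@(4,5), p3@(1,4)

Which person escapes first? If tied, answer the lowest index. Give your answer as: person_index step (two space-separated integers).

Step 1: p0:(3,5)->(2,5) | p1:(3,2)->(2,2) | p2:(4,5)->(3,5) | p3:(1,4)->(2,4)
Step 2: p0:(2,5)->(2,4) | p1:(2,2)->(2,1) | p2:(3,5)->(2,5) | p3:(2,4)->(2,3)
Step 3: p0:(2,4)->(2,3) | p1:(2,1)->(2,0)->EXIT | p2:(2,5)->(2,4) | p3:(2,3)->(2,2)
Step 4: p0:(2,3)->(2,2) | p1:escaped | p2:(2,4)->(2,3) | p3:(2,2)->(2,1)
Step 5: p0:(2,2)->(2,1) | p1:escaped | p2:(2,3)->(2,2) | p3:(2,1)->(2,0)->EXIT
Step 6: p0:(2,1)->(2,0)->EXIT | p1:escaped | p2:(2,2)->(2,1) | p3:escaped
Step 7: p0:escaped | p1:escaped | p2:(2,1)->(2,0)->EXIT | p3:escaped
Exit steps: [6, 3, 7, 5]
First to escape: p1 at step 3

Answer: 1 3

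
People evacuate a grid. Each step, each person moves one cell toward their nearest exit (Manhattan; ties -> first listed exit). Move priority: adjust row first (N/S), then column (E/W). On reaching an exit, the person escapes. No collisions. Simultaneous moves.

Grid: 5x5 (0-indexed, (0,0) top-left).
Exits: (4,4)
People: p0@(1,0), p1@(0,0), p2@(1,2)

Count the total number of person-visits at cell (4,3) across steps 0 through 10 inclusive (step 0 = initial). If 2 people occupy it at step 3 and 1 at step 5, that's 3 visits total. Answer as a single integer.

Step 0: p0@(1,0) p1@(0,0) p2@(1,2) -> at (4,3): 0 [-], cum=0
Step 1: p0@(2,0) p1@(1,0) p2@(2,2) -> at (4,3): 0 [-], cum=0
Step 2: p0@(3,0) p1@(2,0) p2@(3,2) -> at (4,3): 0 [-], cum=0
Step 3: p0@(4,0) p1@(3,0) p2@(4,2) -> at (4,3): 0 [-], cum=0
Step 4: p0@(4,1) p1@(4,0) p2@(4,3) -> at (4,3): 1 [p2], cum=1
Step 5: p0@(4,2) p1@(4,1) p2@ESC -> at (4,3): 0 [-], cum=1
Step 6: p0@(4,3) p1@(4,2) p2@ESC -> at (4,3): 1 [p0], cum=2
Step 7: p0@ESC p1@(4,3) p2@ESC -> at (4,3): 1 [p1], cum=3
Step 8: p0@ESC p1@ESC p2@ESC -> at (4,3): 0 [-], cum=3
Total visits = 3

Answer: 3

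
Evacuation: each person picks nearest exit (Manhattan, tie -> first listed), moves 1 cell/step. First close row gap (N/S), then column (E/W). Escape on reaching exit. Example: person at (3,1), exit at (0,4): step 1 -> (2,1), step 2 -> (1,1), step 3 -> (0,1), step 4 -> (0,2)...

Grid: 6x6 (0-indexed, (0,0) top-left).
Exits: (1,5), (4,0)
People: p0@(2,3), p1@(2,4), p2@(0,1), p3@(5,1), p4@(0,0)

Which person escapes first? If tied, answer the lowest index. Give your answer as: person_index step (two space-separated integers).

Answer: 1 2

Derivation:
Step 1: p0:(2,3)->(1,3) | p1:(2,4)->(1,4) | p2:(0,1)->(1,1) | p3:(5,1)->(4,1) | p4:(0,0)->(1,0)
Step 2: p0:(1,3)->(1,4) | p1:(1,4)->(1,5)->EXIT | p2:(1,1)->(1,2) | p3:(4,1)->(4,0)->EXIT | p4:(1,0)->(2,0)
Step 3: p0:(1,4)->(1,5)->EXIT | p1:escaped | p2:(1,2)->(1,3) | p3:escaped | p4:(2,0)->(3,0)
Step 4: p0:escaped | p1:escaped | p2:(1,3)->(1,4) | p3:escaped | p4:(3,0)->(4,0)->EXIT
Step 5: p0:escaped | p1:escaped | p2:(1,4)->(1,5)->EXIT | p3:escaped | p4:escaped
Exit steps: [3, 2, 5, 2, 4]
First to escape: p1 at step 2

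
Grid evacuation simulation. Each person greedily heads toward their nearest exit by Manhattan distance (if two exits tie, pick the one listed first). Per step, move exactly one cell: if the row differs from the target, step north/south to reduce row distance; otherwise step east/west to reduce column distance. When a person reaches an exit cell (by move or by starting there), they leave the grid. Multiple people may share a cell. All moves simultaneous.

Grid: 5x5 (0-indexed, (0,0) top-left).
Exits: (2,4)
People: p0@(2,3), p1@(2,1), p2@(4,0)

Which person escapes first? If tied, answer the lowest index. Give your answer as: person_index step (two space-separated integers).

Step 1: p0:(2,3)->(2,4)->EXIT | p1:(2,1)->(2,2) | p2:(4,0)->(3,0)
Step 2: p0:escaped | p1:(2,2)->(2,3) | p2:(3,0)->(2,0)
Step 3: p0:escaped | p1:(2,3)->(2,4)->EXIT | p2:(2,0)->(2,1)
Step 4: p0:escaped | p1:escaped | p2:(2,1)->(2,2)
Step 5: p0:escaped | p1:escaped | p2:(2,2)->(2,3)
Step 6: p0:escaped | p1:escaped | p2:(2,3)->(2,4)->EXIT
Exit steps: [1, 3, 6]
First to escape: p0 at step 1

Answer: 0 1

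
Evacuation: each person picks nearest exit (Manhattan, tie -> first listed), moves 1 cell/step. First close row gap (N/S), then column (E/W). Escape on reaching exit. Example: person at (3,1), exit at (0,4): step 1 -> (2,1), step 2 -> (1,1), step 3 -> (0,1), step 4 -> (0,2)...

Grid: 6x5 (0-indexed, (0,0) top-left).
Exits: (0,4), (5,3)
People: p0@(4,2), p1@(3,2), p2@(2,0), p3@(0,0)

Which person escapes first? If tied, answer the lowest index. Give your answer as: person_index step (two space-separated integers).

Step 1: p0:(4,2)->(5,2) | p1:(3,2)->(4,2) | p2:(2,0)->(1,0) | p3:(0,0)->(0,1)
Step 2: p0:(5,2)->(5,3)->EXIT | p1:(4,2)->(5,2) | p2:(1,0)->(0,0) | p3:(0,1)->(0,2)
Step 3: p0:escaped | p1:(5,2)->(5,3)->EXIT | p2:(0,0)->(0,1) | p3:(0,2)->(0,3)
Step 4: p0:escaped | p1:escaped | p2:(0,1)->(0,2) | p3:(0,3)->(0,4)->EXIT
Step 5: p0:escaped | p1:escaped | p2:(0,2)->(0,3) | p3:escaped
Step 6: p0:escaped | p1:escaped | p2:(0,3)->(0,4)->EXIT | p3:escaped
Exit steps: [2, 3, 6, 4]
First to escape: p0 at step 2

Answer: 0 2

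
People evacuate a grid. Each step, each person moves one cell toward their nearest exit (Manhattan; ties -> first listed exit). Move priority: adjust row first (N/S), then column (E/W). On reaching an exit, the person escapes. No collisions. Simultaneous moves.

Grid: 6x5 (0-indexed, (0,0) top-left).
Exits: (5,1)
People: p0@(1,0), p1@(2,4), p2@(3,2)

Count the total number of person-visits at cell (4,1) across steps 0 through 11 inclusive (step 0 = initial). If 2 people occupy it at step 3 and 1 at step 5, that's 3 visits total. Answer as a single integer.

Step 0: p0@(1,0) p1@(2,4) p2@(3,2) -> at (4,1): 0 [-], cum=0
Step 1: p0@(2,0) p1@(3,4) p2@(4,2) -> at (4,1): 0 [-], cum=0
Step 2: p0@(3,0) p1@(4,4) p2@(5,2) -> at (4,1): 0 [-], cum=0
Step 3: p0@(4,0) p1@(5,4) p2@ESC -> at (4,1): 0 [-], cum=0
Step 4: p0@(5,0) p1@(5,3) p2@ESC -> at (4,1): 0 [-], cum=0
Step 5: p0@ESC p1@(5,2) p2@ESC -> at (4,1): 0 [-], cum=0
Step 6: p0@ESC p1@ESC p2@ESC -> at (4,1): 0 [-], cum=0
Total visits = 0

Answer: 0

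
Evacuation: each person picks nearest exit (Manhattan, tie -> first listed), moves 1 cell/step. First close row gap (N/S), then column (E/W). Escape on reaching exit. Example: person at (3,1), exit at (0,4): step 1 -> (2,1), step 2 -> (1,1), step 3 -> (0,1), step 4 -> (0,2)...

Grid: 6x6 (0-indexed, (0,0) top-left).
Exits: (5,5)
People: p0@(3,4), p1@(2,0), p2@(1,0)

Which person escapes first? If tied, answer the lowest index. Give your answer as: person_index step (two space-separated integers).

Step 1: p0:(3,4)->(4,4) | p1:(2,0)->(3,0) | p2:(1,0)->(2,0)
Step 2: p0:(4,4)->(5,4) | p1:(3,0)->(4,0) | p2:(2,0)->(3,0)
Step 3: p0:(5,4)->(5,5)->EXIT | p1:(4,0)->(5,0) | p2:(3,0)->(4,0)
Step 4: p0:escaped | p1:(5,0)->(5,1) | p2:(4,0)->(5,0)
Step 5: p0:escaped | p1:(5,1)->(5,2) | p2:(5,0)->(5,1)
Step 6: p0:escaped | p1:(5,2)->(5,3) | p2:(5,1)->(5,2)
Step 7: p0:escaped | p1:(5,3)->(5,4) | p2:(5,2)->(5,3)
Step 8: p0:escaped | p1:(5,4)->(5,5)->EXIT | p2:(5,3)->(5,4)
Step 9: p0:escaped | p1:escaped | p2:(5,4)->(5,5)->EXIT
Exit steps: [3, 8, 9]
First to escape: p0 at step 3

Answer: 0 3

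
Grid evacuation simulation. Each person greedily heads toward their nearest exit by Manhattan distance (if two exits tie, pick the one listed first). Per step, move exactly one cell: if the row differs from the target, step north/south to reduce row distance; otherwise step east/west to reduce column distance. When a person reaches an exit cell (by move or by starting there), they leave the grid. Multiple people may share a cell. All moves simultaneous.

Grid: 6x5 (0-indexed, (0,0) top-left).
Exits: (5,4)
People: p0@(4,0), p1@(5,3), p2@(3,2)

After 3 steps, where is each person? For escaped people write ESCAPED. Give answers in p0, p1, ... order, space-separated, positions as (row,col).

Step 1: p0:(4,0)->(5,0) | p1:(5,3)->(5,4)->EXIT | p2:(3,2)->(4,2)
Step 2: p0:(5,0)->(5,1) | p1:escaped | p2:(4,2)->(5,2)
Step 3: p0:(5,1)->(5,2) | p1:escaped | p2:(5,2)->(5,3)

(5,2) ESCAPED (5,3)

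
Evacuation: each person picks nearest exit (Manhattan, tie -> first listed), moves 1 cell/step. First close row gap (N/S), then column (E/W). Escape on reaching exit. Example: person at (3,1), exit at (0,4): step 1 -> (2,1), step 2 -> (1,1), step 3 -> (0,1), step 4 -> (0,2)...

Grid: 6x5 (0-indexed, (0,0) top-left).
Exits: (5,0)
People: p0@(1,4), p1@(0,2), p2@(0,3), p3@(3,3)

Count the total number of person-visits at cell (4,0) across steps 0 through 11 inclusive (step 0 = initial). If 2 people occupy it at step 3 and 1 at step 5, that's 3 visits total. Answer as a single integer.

Answer: 0

Derivation:
Step 0: p0@(1,4) p1@(0,2) p2@(0,3) p3@(3,3) -> at (4,0): 0 [-], cum=0
Step 1: p0@(2,4) p1@(1,2) p2@(1,3) p3@(4,3) -> at (4,0): 0 [-], cum=0
Step 2: p0@(3,4) p1@(2,2) p2@(2,3) p3@(5,3) -> at (4,0): 0 [-], cum=0
Step 3: p0@(4,4) p1@(3,2) p2@(3,3) p3@(5,2) -> at (4,0): 0 [-], cum=0
Step 4: p0@(5,4) p1@(4,2) p2@(4,3) p3@(5,1) -> at (4,0): 0 [-], cum=0
Step 5: p0@(5,3) p1@(5,2) p2@(5,3) p3@ESC -> at (4,0): 0 [-], cum=0
Step 6: p0@(5,2) p1@(5,1) p2@(5,2) p3@ESC -> at (4,0): 0 [-], cum=0
Step 7: p0@(5,1) p1@ESC p2@(5,1) p3@ESC -> at (4,0): 0 [-], cum=0
Step 8: p0@ESC p1@ESC p2@ESC p3@ESC -> at (4,0): 0 [-], cum=0
Total visits = 0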